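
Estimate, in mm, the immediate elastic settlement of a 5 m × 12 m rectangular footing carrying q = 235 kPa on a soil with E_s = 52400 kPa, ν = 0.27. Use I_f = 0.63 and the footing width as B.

Immediate (elastic) settlement: S_e = q·B·(1−ν²)/E_s · I_f.
S_e = 235 × 5 × (1 − 0.27²) / 52400 × 0.63
    = 235 × 5 × 0.9271 / 52400 × 0.63
    = 0.0131 m = 13.1 mm

S_e ≈ 13.1 mm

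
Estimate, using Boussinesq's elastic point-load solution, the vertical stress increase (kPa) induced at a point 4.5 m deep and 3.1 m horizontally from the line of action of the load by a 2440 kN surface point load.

Δσ_z ≈ 21.8 kPa

Boussinesq vertical stress below a point load on an elastic half-space:
Δσ_z = 3P/(2πz²) · [1 + (r/z)²]^(−5/2)
r/z = 3.1/4.5 = 0.68889; [1+(r/z)²]^(−5/2) = 0.37874.
Δσ_z = 3×2440/(2π×4.5²) × 0.37874 = 57.532 × 0.37874 = 21.79 kPa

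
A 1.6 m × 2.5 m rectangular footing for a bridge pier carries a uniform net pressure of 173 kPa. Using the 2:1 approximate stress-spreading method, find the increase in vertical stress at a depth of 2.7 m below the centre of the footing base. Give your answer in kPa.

By the 2:1 method the load spreads at 1 horizontal : 2 vertical, so at depth z the loaded area has grown by z in each plan dimension:
Δσ = qBL/((B+z)(L+z)) = 173×1.6×2.5/((1.6+2.7)(2.5+2.7)) = 30.948 kPa

Δσ_z ≈ 30.9 kPa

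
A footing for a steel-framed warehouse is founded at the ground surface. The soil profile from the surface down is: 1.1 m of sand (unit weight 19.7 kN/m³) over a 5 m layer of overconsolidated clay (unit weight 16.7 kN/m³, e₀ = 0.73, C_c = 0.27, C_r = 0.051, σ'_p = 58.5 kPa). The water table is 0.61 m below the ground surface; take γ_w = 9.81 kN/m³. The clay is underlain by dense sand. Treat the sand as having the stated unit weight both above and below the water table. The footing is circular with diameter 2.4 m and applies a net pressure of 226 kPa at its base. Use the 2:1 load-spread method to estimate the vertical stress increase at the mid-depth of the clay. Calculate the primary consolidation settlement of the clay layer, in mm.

S_c ≈ 96.6 mm

Mid-depth of clay below the ground surface: z = 1.1 + 5/2 = 3.6 m.
Total vertical stress at mid-clay: σ_v = 19.7×1.1 + 16.7×2.5 = 63.42 kPa.
Pore pressure: u = 9.81×(3.6 − 0.61) = 29.332 kPa.
Initial effective stress: σ'_0 = σ_v − u = 63.42 − 29.332 = 34.088 kPa.
Stress increase at mid-clay by the 2:1 spreading method:
Δσ ≈ qD²/(D+z)² = 226×2.4²/(2.4+3.6)² = 36.16 kPa
Final effective stress: σ'_f = 34.088 + 36.16 = 70.248 kPa.
σ'_f = 70.248 > σ'_p = 58.5 kPa, so the stress path crosses the preconsolidation pressure — recompression up to σ'_p, then virgin compression beyond:
S_c = H/(1+e₀)·[C_r·log₁₀(σ'_p/σ'_0) + C_c·log₁₀(σ'_f/σ'_p)]
    = 5/1.73 × [0.051×log₁₀(58.5/34.088) + 0.27×log₁₀(70.248/58.5)]
    = 2.8902 × [0.011962 + 0.021459] = 0.09659 m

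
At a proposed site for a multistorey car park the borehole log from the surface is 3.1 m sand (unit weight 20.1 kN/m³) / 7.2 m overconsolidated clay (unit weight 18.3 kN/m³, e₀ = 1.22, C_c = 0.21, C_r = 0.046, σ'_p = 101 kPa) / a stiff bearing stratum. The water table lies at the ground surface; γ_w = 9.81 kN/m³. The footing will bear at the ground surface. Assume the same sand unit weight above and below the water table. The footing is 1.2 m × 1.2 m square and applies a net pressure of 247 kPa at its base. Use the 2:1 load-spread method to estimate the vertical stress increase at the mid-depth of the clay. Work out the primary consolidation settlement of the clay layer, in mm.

Mid-depth of clay below the ground surface: z = 3.1 + 7.2/2 = 6.7 m.
Total vertical stress at mid-clay: σ_v = 20.1×3.1 + 18.3×3.6 = 128.19 kPa.
Pore pressure: u = 9.81×(6.7 − 0) = 65.727 kPa.
Initial effective stress: σ'_0 = σ_v − u = 128.19 − 65.727 = 62.463 kPa.
Stress increase at mid-clay by the 2:1 spreading method:
Δσ = qBL/((B+z)(L+z)) = 247×1.2×1.2/((1.2+6.7)(1.2+6.7)) = 5.6991 kPa
Final effective stress: σ'_f = 62.463 + 5.6991 = 68.162 kPa.
σ'_f = 68.162 ≤ σ'_p = 101 kPa, so the clay remains overconsolidated and only the recompression index applies:
S_c = C_r·H/(1+e₀)·log₁₀(σ'_f/σ'_0) = 0.046×7.2/2.22×log₁₀(68.162/62.463)
    = 0.14919 × 0.037919 = 0.005657 m

S_c ≈ 5.66 mm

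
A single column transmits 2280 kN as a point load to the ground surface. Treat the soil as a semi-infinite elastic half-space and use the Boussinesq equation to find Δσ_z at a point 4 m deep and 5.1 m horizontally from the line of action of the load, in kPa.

Boussinesq vertical stress below a point load on an elastic half-space:
Δσ_z = 3P/(2πz²) · [1 + (r/z)²]^(−5/2)
r/z = 5.1/4 = 1.275; [1+(r/z)²]^(−5/2) = 0.08952.
Δσ_z = 3×2280/(2π×4²) × 0.08952 = 68.039 × 0.08952 = 6.091 kPa

Δσ_z ≈ 6.09 kPa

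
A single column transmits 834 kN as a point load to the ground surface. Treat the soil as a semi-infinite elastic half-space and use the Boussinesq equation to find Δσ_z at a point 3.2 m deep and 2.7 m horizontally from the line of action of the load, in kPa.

Δσ_z ≈ 10.1 kPa

Boussinesq vertical stress below a point load on an elastic half-space:
Δσ_z = 3P/(2πz²) · [1 + (r/z)²]^(−5/2)
r/z = 2.7/3.2 = 0.84375; [1+(r/z)²]^(−5/2) = 0.26079.
Δσ_z = 3×834/(2π×3.2²) × 0.26079 = 38.887 × 0.26079 = 10.14 kPa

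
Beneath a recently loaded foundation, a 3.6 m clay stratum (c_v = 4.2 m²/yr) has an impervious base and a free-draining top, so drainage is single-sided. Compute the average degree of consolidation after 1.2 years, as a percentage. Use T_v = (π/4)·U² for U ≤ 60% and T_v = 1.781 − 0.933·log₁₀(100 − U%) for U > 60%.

U ≈ 68.9 %

Drainage path length: H_d = H = 3.6 m (single drainage).
T_v = c_v·t/H_d² = 4.2×1.2/3.6² = 0.38889.
T_v = 0.38889 corresponds to the U > 60% branch:
U = 1 − 10^((1.781 − T_v)/0.933)/100 = 0.6895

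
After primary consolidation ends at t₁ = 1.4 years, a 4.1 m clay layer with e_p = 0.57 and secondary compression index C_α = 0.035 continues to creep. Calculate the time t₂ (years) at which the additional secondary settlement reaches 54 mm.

S_s = C_α·H/(1+e_p)·log₁₀(t₂/t₁) ⇒ log₁₀(t₂/t₁) = S_s·(1+e_p)/(C_α·H).
log₁₀(t₂/t₁) = 0.054 × (1+0.57) / (0.035×4.1) = 0.5908
t₂ = t₁ × 10^0.5908 = 1.4 × 3.898 = 5.457 years

t₂ ≈ 5.46 years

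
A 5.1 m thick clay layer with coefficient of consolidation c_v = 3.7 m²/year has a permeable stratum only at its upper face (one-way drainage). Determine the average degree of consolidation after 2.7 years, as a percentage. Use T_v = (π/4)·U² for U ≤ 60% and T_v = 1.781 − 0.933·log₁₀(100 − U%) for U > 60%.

U ≈ 68.6 %

Drainage path length: H_d = H = 5.1 m (single drainage).
T_v = c_v·t/H_d² = 3.7×2.7/5.1² = 0.38408.
T_v = 0.38408 corresponds to the U > 60% branch:
U = 1 − 10^((1.781 − T_v)/0.933)/100 = 0.6858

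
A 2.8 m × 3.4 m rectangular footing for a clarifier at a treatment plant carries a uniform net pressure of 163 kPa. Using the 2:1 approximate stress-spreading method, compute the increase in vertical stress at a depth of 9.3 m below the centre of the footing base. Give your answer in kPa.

By the 2:1 method the load spreads at 1 horizontal : 2 vertical, so at depth z the loaded area has grown by z in each plan dimension:
Δσ = qBL/((B+z)(L+z)) = 163×2.8×3.4/((2.8+9.3)(3.4+9.3)) = 10.098 kPa

Δσ_z ≈ 10.1 kPa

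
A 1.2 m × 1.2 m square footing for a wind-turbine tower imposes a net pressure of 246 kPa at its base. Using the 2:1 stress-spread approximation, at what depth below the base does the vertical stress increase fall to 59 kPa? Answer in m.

z ≈ 1.25 m

2:1 spreading — at depth z the loaded area has grown by z in each plan dimension:
qB²/(B+z)² = Δσ_z ⇒ z = B(√(q/Δσ_z) − 1) = 1.2×(√(246/59) − 1) = 1.25 m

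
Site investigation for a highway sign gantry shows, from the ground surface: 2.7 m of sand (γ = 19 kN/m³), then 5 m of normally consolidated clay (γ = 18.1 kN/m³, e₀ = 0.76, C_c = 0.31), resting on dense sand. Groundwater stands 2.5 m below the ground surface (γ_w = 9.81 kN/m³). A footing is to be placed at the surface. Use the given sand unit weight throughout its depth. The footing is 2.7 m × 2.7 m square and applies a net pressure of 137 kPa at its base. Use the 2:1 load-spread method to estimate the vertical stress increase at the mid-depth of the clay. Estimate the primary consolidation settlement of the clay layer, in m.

S_c ≈ 0.0787 m

Mid-depth of clay below the ground surface: z = 2.7 + 5/2 = 5.2 m.
Total vertical stress at mid-clay: σ_v = 19×2.7 + 18.1×2.5 = 96.55 kPa.
Pore pressure: u = 9.81×(5.2 − 2.5) = 26.487 kPa.
Initial effective stress: σ'_0 = σ_v − u = 96.55 − 26.487 = 70.063 kPa.
Stress increase at mid-clay by the 2:1 spreading method:
Δσ = qBL/((B+z)(L+z)) = 137×2.7×2.7/((2.7+5.2)(2.7+5.2)) = 16.003 kPa
Final effective stress: σ'_f = σ'_0 + Δσ = 70.063 + 16.003 = 86.066 kPa.
Normally consolidated clay, so the full stress increment lies on the virgin compression line:
S_c = C_c·H/(1+e₀)·log₁₀(σ'_f/σ'_0) = 0.31×5/(1+0.76)×log₁₀(86.066/70.063)
    = 0.88068 × 0.089343 = 0.07868 m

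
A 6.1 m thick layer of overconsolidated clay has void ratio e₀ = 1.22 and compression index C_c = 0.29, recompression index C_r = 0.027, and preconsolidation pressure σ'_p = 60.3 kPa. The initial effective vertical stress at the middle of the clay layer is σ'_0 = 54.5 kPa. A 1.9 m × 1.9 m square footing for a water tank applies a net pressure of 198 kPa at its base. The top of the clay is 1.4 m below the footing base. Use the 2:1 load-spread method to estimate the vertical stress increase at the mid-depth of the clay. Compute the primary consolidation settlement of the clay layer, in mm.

Mid-depth of clay below the footing base: z = 1.4 + 6.1/2 = 4.45 m.
Stress increase at mid-clay by the 2:1 spreading method:
Δσ = qBL/((B+z)(L+z)) = 198×1.9×1.9/((1.9+4.45)(1.9+4.45)) = 17.727 kPa
Final effective stress: σ'_f = 54.5 + 17.727 = 72.227 kPa.
σ'_f = 72.227 > σ'_p = 60.3 kPa, so the stress path crosses the preconsolidation pressure — recompression up to σ'_p, then virgin compression beyond:
S_c = H/(1+e₀)·[C_r·log₁₀(σ'_p/σ'_0) + C_c·log₁₀(σ'_f/σ'_p)]
    = 6.1/2.22 × [0.027×log₁₀(60.3/54.5) + 0.29×log₁₀(72.227/60.3)]
    = 2.7477 × [0.0011859 + 0.022731] = 0.06572 m

S_c ≈ 65.7 mm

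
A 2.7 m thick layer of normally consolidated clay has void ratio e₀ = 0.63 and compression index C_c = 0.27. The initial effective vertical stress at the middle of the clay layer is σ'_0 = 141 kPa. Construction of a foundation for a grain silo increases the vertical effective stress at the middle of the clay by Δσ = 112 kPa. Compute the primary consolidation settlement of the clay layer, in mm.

S_c ≈ 114 mm

Final effective stress: σ'_f = σ'_0 + Δσ = 141 + 112 = 253 kPa.
Normally consolidated clay, so the full stress increment lies on the virgin compression line:
S_c = C_c·H/(1+e₀)·log₁₀(σ'_f/σ'_0) = 0.27×2.7/(1+0.63)×log₁₀(253/141)
    = 0.44724 × 0.2539 = 0.1136 m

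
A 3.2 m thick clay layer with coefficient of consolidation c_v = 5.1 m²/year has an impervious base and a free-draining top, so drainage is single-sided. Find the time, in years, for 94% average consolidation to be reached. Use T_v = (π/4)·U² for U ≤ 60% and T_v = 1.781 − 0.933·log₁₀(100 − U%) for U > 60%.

t ≈ 2.12 years

Drainage path length: H_d = H = 3.2 m (single drainage).
U > 60%: T_v = 1.781 − 0.933·log₁₀(100 − 94) = 1.055.
t = T_v·H_d²/c_v = 1.055×3.2²/5.1 = 2.118 years.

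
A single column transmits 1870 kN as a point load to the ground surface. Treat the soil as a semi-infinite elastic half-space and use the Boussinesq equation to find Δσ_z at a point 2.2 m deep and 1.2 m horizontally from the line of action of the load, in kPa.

Δσ_z ≈ 96.2 kPa

Boussinesq vertical stress below a point load on an elastic half-space:
Δσ_z = 3P/(2πz²) · [1 + (r/z)²]^(−5/2)
r/z = 1.2/2.2 = 0.54545; [1+(r/z)²]^(−5/2) = 0.52145.
Δσ_z = 3×1870/(2π×2.2²) × 0.52145 = 184.48 × 0.52145 = 96.2 kPa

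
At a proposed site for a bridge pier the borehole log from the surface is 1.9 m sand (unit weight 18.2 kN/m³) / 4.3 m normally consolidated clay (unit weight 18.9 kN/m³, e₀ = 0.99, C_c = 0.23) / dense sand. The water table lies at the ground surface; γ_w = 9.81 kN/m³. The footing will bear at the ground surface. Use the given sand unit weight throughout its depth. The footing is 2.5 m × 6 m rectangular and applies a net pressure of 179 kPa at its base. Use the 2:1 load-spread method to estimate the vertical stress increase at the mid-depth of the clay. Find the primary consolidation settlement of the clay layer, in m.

S_c ≈ 0.165 m

Mid-depth of clay below the ground surface: z = 1.9 + 4.3/2 = 4.05 m.
Total vertical stress at mid-clay: σ_v = 18.2×1.9 + 18.9×2.15 = 75.215 kPa.
Pore pressure: u = 9.81×(4.05 − 0) = 39.73 kPa.
Initial effective stress: σ'_0 = σ_v − u = 75.215 − 39.73 = 35.485 kPa.
Stress increase at mid-clay by the 2:1 spreading method:
Δσ = qBL/((B+z)(L+z)) = 179×2.5×6/((2.5+4.05)(6+4.05)) = 40.788 kPa
Final effective stress: σ'_f = σ'_0 + Δσ = 35.485 + 40.788 = 76.273 kPa.
Normally consolidated clay, so the full stress increment lies on the virgin compression line:
S_c = C_c·H/(1+e₀)·log₁₀(σ'_f/σ'_0) = 0.23×4.3/(1+0.99)×log₁₀(76.273/35.485)
    = 0.49698 × 0.33233 = 0.1652 m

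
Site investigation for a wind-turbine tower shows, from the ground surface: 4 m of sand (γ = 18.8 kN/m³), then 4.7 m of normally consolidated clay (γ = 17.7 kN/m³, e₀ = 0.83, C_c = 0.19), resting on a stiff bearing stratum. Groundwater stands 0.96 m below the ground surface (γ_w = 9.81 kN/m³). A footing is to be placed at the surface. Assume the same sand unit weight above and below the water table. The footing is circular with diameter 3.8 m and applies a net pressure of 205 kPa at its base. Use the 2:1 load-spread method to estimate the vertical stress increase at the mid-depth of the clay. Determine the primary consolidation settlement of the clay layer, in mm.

S_c ≈ 78.7 mm

Mid-depth of clay below the ground surface: z = 4 + 4.7/2 = 6.35 m.
Total vertical stress at mid-clay: σ_v = 18.8×4 + 17.7×2.35 = 116.8 kPa.
Pore pressure: u = 9.81×(6.35 − 0.96) = 52.876 kPa.
Initial effective stress: σ'_0 = σ_v − u = 116.8 − 52.876 = 63.924 kPa.
Stress increase at mid-clay by the 2:1 spreading method:
Δσ ≈ qD²/(D+z)² = 205×3.8²/(3.8+6.35)² = 28.734 kPa
Final effective stress: σ'_f = σ'_0 + Δσ = 63.924 + 28.734 = 92.658 kPa.
Normally consolidated clay, so the full stress increment lies on the virgin compression line:
S_c = C_c·H/(1+e₀)·log₁₀(σ'_f/σ'_0) = 0.19×4.7/(1+0.83)×log₁₀(92.658/63.924)
    = 0.48798 × 0.16122 = 0.07867 m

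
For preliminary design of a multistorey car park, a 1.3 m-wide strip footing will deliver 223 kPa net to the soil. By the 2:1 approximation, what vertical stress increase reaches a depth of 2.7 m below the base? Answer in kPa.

Δσ_z ≈ 72.5 kPa

By the 2:1 method the load spreads at 1 horizontal : 2 vertical, so at depth z the loaded area has grown by z in each plan dimension:
Δσ = qB/(B+z) = 223×1.3/(1.3+2.7) = 72.475 kPa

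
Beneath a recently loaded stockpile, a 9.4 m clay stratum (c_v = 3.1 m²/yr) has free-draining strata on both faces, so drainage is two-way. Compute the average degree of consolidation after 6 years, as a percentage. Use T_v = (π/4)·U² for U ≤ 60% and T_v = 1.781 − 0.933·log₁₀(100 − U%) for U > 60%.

Drainage path length: H_d = H/2 = 4.7 m (double drainage).
T_v = c_v·t/H_d² = 3.1×6/4.7² = 0.84201.
T_v = 0.84201 corresponds to the U > 60% branch:
U = 1 − 10^((1.781 − T_v)/0.933)/100 = 0.8985

U ≈ 89.9 %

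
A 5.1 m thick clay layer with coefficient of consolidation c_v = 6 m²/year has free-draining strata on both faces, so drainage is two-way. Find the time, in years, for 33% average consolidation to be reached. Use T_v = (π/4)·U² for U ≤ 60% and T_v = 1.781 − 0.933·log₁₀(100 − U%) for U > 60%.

t ≈ 0.0927 years

Drainage path length: H_d = H/2 = 2.55 m (double drainage).
U ≤ 60%: T_v = (π/4)·U² = (π/4)×0.33² = 0.08553.
t = T_v·H_d²/c_v = 0.08553×2.55²/6 = 0.09269 years.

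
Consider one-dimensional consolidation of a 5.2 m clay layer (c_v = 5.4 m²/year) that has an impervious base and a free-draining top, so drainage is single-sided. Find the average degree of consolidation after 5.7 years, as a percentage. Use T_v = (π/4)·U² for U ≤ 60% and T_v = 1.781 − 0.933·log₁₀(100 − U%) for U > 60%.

Drainage path length: H_d = H = 5.2 m (single drainage).
T_v = c_v·t/H_d² = 5.4×5.7/5.2² = 1.1383.
T_v = 1.1383 corresponds to the U > 60% branch:
U = 1 − 10^((1.781 − T_v)/0.933)/100 = 0.9512

U ≈ 95.1 %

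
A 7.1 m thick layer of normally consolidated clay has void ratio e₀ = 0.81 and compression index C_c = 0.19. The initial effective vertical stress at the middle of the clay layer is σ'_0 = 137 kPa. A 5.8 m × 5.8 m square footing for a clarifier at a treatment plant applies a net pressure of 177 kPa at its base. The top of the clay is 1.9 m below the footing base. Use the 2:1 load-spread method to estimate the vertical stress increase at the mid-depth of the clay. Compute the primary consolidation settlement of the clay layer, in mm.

S_c ≈ 95.6 mm

Mid-depth of clay below the footing base: z = 1.9 + 7.1/2 = 5.45 m.
Stress increase at mid-clay by the 2:1 spreading method:
Δσ = qBL/((B+z)(L+z)) = 177×5.8×5.8/((5.8+5.45)(5.8+5.45)) = 47.046 kPa
Final effective stress: σ'_f = σ'_0 + Δσ = 137 + 47.046 = 184.05 kPa.
Normally consolidated clay, so the full stress increment lies on the virgin compression line:
S_c = C_c·H/(1+e₀)·log₁₀(σ'_f/σ'_0) = 0.19×7.1/(1+0.81)×log₁₀(184.05/137)
    = 0.7453 × 0.12822 = 0.09556 m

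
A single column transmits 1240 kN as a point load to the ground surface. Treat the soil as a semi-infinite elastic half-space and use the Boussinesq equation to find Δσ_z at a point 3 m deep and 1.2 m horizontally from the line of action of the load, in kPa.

Boussinesq vertical stress below a point load on an elastic half-space:
Δσ_z = 3P/(2πz²) · [1 + (r/z)²]^(−5/2)
r/z = 1.2/3 = 0.4; [1+(r/z)²]^(−5/2) = 0.69001.
Δσ_z = 3×1240/(2π×3²) × 0.69001 = 65.784 × 0.69001 = 45.39 kPa

Δσ_z ≈ 45.4 kPa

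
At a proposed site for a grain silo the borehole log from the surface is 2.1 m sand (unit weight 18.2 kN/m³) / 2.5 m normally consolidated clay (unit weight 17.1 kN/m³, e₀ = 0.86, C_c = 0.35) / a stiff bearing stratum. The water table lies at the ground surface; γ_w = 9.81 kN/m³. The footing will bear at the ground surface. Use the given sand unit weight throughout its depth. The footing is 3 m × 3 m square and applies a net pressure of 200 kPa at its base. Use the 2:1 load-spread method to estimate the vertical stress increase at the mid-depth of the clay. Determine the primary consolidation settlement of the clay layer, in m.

Mid-depth of clay below the ground surface: z = 2.1 + 2.5/2 = 3.35 m.
Total vertical stress at mid-clay: σ_v = 18.2×2.1 + 17.1×1.25 = 59.595 kPa.
Pore pressure: u = 9.81×(3.35 − 0) = 32.864 kPa.
Initial effective stress: σ'_0 = σ_v − u = 59.595 − 32.864 = 26.731 kPa.
Stress increase at mid-clay by the 2:1 spreading method:
Δσ = qBL/((B+z)(L+z)) = 200×3×3/((3+3.35)(3+3.35)) = 44.64 kPa
Final effective stress: σ'_f = σ'_0 + Δσ = 26.731 + 44.64 = 71.371 kPa.
Normally consolidated clay, so the full stress increment lies on the virgin compression line:
S_c = C_c·H/(1+e₀)·log₁₀(σ'_f/σ'_0) = 0.35×2.5/(1+0.86)×log₁₀(71.371/26.731)
    = 0.47043 × 0.42651 = 0.2006 m

S_c ≈ 0.201 m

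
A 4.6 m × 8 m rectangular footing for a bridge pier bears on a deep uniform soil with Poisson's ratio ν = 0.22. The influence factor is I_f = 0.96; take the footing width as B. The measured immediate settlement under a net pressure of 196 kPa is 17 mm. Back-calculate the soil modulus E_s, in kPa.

S_e = q·B·(1−ν²)/E_s · I_f  ⇒  E_s = q·B·(1−ν²)·I_f / S_e.
E_s = 196 × 4.6 × 0.9516 × 0.96 / 0.017 = 48450 kPa

E_s ≈ 48400 kPa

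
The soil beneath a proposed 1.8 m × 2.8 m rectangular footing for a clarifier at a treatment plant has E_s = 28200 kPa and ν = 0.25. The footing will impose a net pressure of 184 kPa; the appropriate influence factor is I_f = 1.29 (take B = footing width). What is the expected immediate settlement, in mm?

Immediate (elastic) settlement: S_e = q·B·(1−ν²)/E_s · I_f.
S_e = 184 × 1.8 × (1 − 0.25²) / 28200 × 1.29
    = 184 × 1.8 × 0.9375 / 28200 × 1.29
    = 0.0142 m = 14.2 mm

S_e ≈ 14.2 mm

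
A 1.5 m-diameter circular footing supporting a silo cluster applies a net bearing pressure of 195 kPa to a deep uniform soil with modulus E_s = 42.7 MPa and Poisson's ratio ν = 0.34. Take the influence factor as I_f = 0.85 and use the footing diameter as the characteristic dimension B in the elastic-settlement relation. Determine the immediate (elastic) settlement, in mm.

Immediate (elastic) settlement: S_e = q·B·(1−ν²)/E_s · I_f.
E_s = 42.7 MPa = 42700 kPa.
S_e = 195 × 1.5 × (1 − 0.34²) / 42700 × 0.85
    = 195 × 1.5 × 0.8844 / 42700 × 0.85
    = 0.00515 m = 5.15 mm

S_e ≈ 5.15 mm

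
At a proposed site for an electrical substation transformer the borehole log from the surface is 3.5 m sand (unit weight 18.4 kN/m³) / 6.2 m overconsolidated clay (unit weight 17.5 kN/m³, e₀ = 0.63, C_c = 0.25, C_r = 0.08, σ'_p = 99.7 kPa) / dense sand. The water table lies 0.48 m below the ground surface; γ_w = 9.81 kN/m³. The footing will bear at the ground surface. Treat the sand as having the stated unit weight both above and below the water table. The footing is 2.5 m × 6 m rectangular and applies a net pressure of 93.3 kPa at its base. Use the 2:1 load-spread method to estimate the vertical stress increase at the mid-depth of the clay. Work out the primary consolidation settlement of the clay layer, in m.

S_c ≈ 0.025 m

Mid-depth of clay below the ground surface: z = 3.5 + 6.2/2 = 6.6 m.
Total vertical stress at mid-clay: σ_v = 18.4×3.5 + 17.5×3.1 = 118.65 kPa.
Pore pressure: u = 9.81×(6.6 − 0.48) = 60.037 kPa.
Initial effective stress: σ'_0 = σ_v − u = 118.65 − 60.037 = 58.613 kPa.
Stress increase at mid-clay by the 2:1 spreading method:
Δσ = qBL/((B+z)(L+z)) = 93.3×2.5×6/((2.5+6.6)(6+6.6)) = 12.206 kPa
Final effective stress: σ'_f = 58.613 + 12.206 = 70.819 kPa.
σ'_f = 70.819 ≤ σ'_p = 99.7 kPa, so the clay remains overconsolidated and only the recompression index applies:
S_c = C_r·H/(1+e₀)·log₁₀(σ'_f/σ'_0) = 0.08×6.2/1.63×log₁₀(70.819/58.613)
    = 0.3043 × 0.082156 = 0.025 m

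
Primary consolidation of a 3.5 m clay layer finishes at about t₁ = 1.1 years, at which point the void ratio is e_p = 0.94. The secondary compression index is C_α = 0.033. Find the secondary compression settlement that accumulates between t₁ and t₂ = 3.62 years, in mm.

S_s ≈ 30.8 mm

Secondary compression: S_s = C_α·H/(1+e_p)·log₁₀(t₂/t₁)
S_s = 0.033×3.5/(1+0.94)×log₁₀(3.62/1.1)
    = 0.05954 × 0.5173 = 0.0308 m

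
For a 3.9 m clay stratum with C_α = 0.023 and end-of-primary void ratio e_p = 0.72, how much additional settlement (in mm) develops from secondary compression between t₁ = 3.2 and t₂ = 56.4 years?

Secondary compression: S_s = C_α·H/(1+e_p)·log₁₀(t₂/t₁)
S_s = 0.023×3.9/(1+0.72)×log₁₀(56.4/3.2)
    = 0.05215 × 1.246 = 0.06499 m

S_s ≈ 65 mm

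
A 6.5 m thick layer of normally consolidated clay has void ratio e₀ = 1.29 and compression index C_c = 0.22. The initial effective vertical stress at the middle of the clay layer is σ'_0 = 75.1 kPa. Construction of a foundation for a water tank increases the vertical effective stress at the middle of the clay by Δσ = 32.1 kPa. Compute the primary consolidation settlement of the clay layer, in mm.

S_c ≈ 96.5 mm

Final effective stress: σ'_f = σ'_0 + Δσ = 75.1 + 32.1 = 107.2 kPa.
Normally consolidated clay, so the full stress increment lies on the virgin compression line:
S_c = C_c·H/(1+e₀)·log₁₀(σ'_f/σ'_0) = 0.22×6.5/(1+1.29)×log₁₀(107.2/75.1)
    = 0.62445 × 0.15455 = 0.09651 m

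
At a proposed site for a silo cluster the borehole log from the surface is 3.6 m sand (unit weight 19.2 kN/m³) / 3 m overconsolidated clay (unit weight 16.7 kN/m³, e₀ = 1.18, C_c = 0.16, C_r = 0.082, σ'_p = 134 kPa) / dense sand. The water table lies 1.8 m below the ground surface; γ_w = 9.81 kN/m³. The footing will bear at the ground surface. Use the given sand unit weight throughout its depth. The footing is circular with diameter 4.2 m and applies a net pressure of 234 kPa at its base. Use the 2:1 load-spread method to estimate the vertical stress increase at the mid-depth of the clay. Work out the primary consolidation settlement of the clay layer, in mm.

Mid-depth of clay below the ground surface: z = 3.6 + 3/2 = 5.1 m.
Total vertical stress at mid-clay: σ_v = 19.2×3.6 + 16.7×1.5 = 94.17 kPa.
Pore pressure: u = 9.81×(5.1 − 1.8) = 32.373 kPa.
Initial effective stress: σ'_0 = σ_v − u = 94.17 − 32.373 = 61.797 kPa.
Stress increase at mid-clay by the 2:1 spreading method:
Δσ ≈ qD²/(D+z)² = 234×4.2²/(4.2+5.1)² = 47.725 kPa
Final effective stress: σ'_f = 61.797 + 47.725 = 109.52 kPa.
σ'_f = 109.52 ≤ σ'_p = 134 kPa, so the clay remains overconsolidated and only the recompression index applies:
S_c = C_r·H/(1+e₀)·log₁₀(σ'_f/σ'_0) = 0.082×3/2.18×log₁₀(109.52/61.797)
    = 0.11284 × 0.24853 = 0.02804 m

S_c ≈ 28 mm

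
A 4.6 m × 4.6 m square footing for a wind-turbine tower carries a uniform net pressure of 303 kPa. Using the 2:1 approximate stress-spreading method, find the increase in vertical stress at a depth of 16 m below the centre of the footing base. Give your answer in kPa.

Δσ_z ≈ 15.1 kPa

By the 2:1 method the load spreads at 1 horizontal : 2 vertical, so at depth z the loaded area has grown by z in each plan dimension:
Δσ = qBL/((B+z)(L+z)) = 303×4.6×4.6/((4.6+16)(4.6+16)) = 15.109 kPa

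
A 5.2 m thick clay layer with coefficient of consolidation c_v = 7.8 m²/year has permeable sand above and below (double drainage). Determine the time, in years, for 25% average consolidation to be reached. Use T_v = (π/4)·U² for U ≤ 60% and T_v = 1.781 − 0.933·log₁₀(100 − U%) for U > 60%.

Drainage path length: H_d = H/2 = 2.6 m (double drainage).
U ≤ 60%: T_v = (π/4)·U² = (π/4)×0.25² = 0.049087.
t = T_v·H_d²/c_v = 0.049087×2.6²/7.8 = 0.04254 years.

t ≈ 0.0425 years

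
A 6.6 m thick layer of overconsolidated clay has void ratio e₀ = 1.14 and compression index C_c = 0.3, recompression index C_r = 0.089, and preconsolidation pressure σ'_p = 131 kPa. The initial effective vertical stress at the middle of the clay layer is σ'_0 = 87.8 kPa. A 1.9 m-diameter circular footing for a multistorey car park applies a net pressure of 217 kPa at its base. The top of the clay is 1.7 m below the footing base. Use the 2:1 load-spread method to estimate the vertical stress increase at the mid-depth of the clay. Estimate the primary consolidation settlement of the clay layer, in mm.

S_c ≈ 20.5 mm

Mid-depth of clay below the footing base: z = 1.7 + 6.6/2 = 5 m.
Stress increase at mid-clay by the 2:1 spreading method:
Δσ ≈ qD²/(D+z)² = 217×1.9²/(1.9+5)² = 16.454 kPa
Final effective stress: σ'_f = 87.8 + 16.454 = 104.25 kPa.
σ'_f = 104.25 ≤ σ'_p = 131 kPa, so the clay remains overconsolidated and only the recompression index applies:
S_c = C_r·H/(1+e₀)·log₁₀(σ'_f/σ'_0) = 0.089×6.6/2.14×log₁₀(104.25/87.8)
    = 0.27448 × 0.074582 = 0.02047 m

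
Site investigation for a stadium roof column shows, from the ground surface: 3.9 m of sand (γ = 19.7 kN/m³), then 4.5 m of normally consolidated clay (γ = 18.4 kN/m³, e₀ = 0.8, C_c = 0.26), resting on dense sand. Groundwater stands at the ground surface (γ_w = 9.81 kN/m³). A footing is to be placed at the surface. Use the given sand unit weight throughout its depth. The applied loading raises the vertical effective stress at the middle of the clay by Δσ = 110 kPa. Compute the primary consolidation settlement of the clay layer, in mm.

Mid-depth of clay below the ground surface: z = 3.9 + 4.5/2 = 6.15 m.
Total vertical stress at mid-clay: σ_v = 19.7×3.9 + 18.4×2.25 = 118.23 kPa.
Pore pressure: u = 9.81×(6.15 − 0) = 60.332 kPa.
Initial effective stress: σ'_0 = σ_v − u = 118.23 − 60.332 = 57.898 kPa.
Final effective stress: σ'_f = σ'_0 + Δσ = 57.898 + 110 = 167.9 kPa.
Normally consolidated clay, so the full stress increment lies on the virgin compression line:
S_c = C_c·H/(1+e₀)·log₁₀(σ'_f/σ'_0) = 0.26×4.5/(1+0.8)×log₁₀(167.9/57.898)
    = 0.65 × 0.46239 = 0.3006 m

S_c ≈ 301 mm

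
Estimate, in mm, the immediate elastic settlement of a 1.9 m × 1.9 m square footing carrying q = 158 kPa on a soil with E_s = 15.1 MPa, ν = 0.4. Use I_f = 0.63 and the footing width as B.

Immediate (elastic) settlement: S_e = q·B·(1−ν²)/E_s · I_f.
E_s = 15.1 MPa = 15100 kPa.
S_e = 158 × 1.9 × (1 − 0.4²) / 15100 × 0.63
    = 158 × 1.9 × 0.84 / 15100 × 0.63
    = 0.01052 m = 10.52 mm

S_e ≈ 10.5 mm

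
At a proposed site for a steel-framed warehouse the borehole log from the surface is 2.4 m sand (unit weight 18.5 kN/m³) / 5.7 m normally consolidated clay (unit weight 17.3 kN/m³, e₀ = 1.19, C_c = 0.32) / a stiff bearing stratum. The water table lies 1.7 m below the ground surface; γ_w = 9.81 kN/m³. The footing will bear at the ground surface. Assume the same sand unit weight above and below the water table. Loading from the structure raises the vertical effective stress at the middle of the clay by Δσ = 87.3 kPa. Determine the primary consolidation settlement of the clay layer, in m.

S_c ≈ 0.329 m

Mid-depth of clay below the ground surface: z = 2.4 + 5.7/2 = 5.25 m.
Total vertical stress at mid-clay: σ_v = 18.5×2.4 + 17.3×2.85 = 93.705 kPa.
Pore pressure: u = 9.81×(5.25 − 1.7) = 34.825 kPa.
Initial effective stress: σ'_0 = σ_v − u = 93.705 − 34.825 = 58.88 kPa.
Final effective stress: σ'_f = σ'_0 + Δσ = 58.88 + 87.3 = 146.18 kPa.
Normally consolidated clay, so the full stress increment lies on the virgin compression line:
S_c = C_c·H/(1+e₀)·log₁₀(σ'_f/σ'_0) = 0.32×5.7/(1+1.19)×log₁₀(146.18/58.88)
    = 0.83288 × 0.39492 = 0.3289 m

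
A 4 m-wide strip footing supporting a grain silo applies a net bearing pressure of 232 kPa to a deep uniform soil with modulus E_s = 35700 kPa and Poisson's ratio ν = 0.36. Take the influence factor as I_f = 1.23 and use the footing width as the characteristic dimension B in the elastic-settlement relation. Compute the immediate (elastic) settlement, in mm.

S_e ≈ 27.8 mm

Immediate (elastic) settlement: S_e = q·B·(1−ν²)/E_s · I_f.
S_e = 232 × 4 × (1 − 0.36²) / 35700 × 1.23
    = 232 × 4 × 0.8704 / 35700 × 1.23
    = 0.02783 m = 27.83 mm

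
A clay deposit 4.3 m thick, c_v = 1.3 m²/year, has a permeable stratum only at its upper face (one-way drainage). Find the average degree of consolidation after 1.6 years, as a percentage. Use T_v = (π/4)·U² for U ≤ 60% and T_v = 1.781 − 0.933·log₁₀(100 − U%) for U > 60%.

Drainage path length: H_d = H = 4.3 m (single drainage).
T_v = c_v·t/H_d² = 1.3×1.6/4.3² = 0.11249.
T_v = 0.11249 corresponds to the U ≤ 60% branch:
U = √(4T_v/π) = 0.3785

U ≈ 37.8 %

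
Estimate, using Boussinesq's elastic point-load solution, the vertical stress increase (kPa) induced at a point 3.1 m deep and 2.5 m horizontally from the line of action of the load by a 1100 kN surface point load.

Boussinesq vertical stress below a point load on an elastic half-space:
Δσ_z = 3P/(2πz²) · [1 + (r/z)²]^(−5/2)
r/z = 2.5/3.1 = 0.80645; [1+(r/z)²]^(−5/2) = 0.28579.
Δσ_z = 3×1100/(2π×3.1²) × 0.28579 = 54.653 × 0.28579 = 15.62 kPa

Δσ_z ≈ 15.6 kPa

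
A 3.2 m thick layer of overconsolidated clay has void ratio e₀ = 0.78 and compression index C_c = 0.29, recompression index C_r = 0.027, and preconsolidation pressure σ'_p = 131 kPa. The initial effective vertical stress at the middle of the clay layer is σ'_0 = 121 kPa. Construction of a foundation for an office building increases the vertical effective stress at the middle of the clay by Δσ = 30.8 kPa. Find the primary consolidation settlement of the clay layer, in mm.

Final effective stress: σ'_f = 121 + 30.8 = 151.8 kPa.
σ'_f = 151.8 > σ'_p = 131 kPa, so the stress path crosses the preconsolidation pressure — recompression up to σ'_p, then virgin compression beyond:
S_c = H/(1+e₀)·[C_r·log₁₀(σ'_p/σ'_0) + C_c·log₁₀(σ'_f/σ'_p)]
    = 3.2/1.78 × [0.027×log₁₀(131/121) + 0.29×log₁₀(151.8/131)]
    = 1.7978 × [0.00093112 + 0.01856] = 0.03504 m

S_c ≈ 35 mm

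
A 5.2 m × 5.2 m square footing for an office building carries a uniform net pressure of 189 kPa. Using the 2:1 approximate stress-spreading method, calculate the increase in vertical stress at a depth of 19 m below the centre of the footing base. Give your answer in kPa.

Δσ_z ≈ 8.73 kPa

By the 2:1 method the load spreads at 1 horizontal : 2 vertical, so at depth z the loaded area has grown by z in each plan dimension:
Δσ = qBL/((B+z)(L+z)) = 189×5.2×5.2/((5.2+19)(5.2+19)) = 8.7265 kPa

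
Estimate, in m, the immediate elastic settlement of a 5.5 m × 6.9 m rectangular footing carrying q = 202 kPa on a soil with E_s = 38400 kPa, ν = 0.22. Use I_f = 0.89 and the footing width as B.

S_e ≈ 0.0245 m

Immediate (elastic) settlement: S_e = q·B·(1−ν²)/E_s · I_f.
S_e = 202 × 5.5 × (1 − 0.22²) / 38400 × 0.89
    = 202 × 5.5 × 0.9516 / 38400 × 0.89
    = 0.0245 m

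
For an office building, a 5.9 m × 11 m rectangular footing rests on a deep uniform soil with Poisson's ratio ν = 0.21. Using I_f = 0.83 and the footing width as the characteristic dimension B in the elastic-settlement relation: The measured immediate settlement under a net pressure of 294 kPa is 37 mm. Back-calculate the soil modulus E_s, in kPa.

E_s ≈ 37200 kPa

S_e = q·B·(1−ν²)/E_s · I_f  ⇒  E_s = q·B·(1−ν²)·I_f / S_e.
E_s = 294 × 5.9 × 0.9559 × 0.83 / 0.037 = 37200 kPa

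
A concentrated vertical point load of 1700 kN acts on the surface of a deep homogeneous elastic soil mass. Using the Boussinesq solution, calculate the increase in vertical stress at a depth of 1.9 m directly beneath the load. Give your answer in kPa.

Δσ_z ≈ 225 kPa

Boussinesq vertical stress below a point load on an elastic half-space:
Δσ_z = 3P/(2πz²) · [1 + (r/z)²]^(−5/2)
r/z = 0/1.9 = 0; [1+(r/z)²]^(−5/2) = 1.
Δσ_z = 3×1700/(2π×1.9²) × 1 = 224.84 × 1 = 224.8 kPa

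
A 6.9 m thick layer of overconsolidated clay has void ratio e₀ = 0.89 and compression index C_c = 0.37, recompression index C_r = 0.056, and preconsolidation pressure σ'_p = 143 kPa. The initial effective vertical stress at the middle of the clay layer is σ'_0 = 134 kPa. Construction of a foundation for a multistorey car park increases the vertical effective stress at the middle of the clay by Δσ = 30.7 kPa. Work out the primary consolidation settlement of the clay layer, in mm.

S_c ≈ 88.7 mm

Final effective stress: σ'_f = 134 + 30.7 = 164.7 kPa.
σ'_f = 164.7 > σ'_p = 143 kPa, so the stress path crosses the preconsolidation pressure — recompression up to σ'_p, then virgin compression beyond:
S_c = H/(1+e₀)·[C_r·log₁₀(σ'_p/σ'_0) + C_c·log₁₀(σ'_f/σ'_p)]
    = 6.9/1.89 × [0.056×log₁₀(143/134) + 0.37×log₁₀(164.7/143)]
    = 3.6508 × [0.0015809 + 0.022702] = 0.08865 m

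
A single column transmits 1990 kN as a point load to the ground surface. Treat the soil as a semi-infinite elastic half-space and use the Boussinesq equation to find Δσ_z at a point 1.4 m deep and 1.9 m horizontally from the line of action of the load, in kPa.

Boussinesq vertical stress below a point load on an elastic half-space:
Δσ_z = 3P/(2πz²) · [1 + (r/z)²]^(−5/2)
r/z = 1.9/1.4 = 1.3571; [1+(r/z)²]^(−5/2) = 0.073452.
Δσ_z = 3×1990/(2π×1.4²) × 0.073452 = 484.77 × 0.073452 = 35.61 kPa

Δσ_z ≈ 35.6 kPa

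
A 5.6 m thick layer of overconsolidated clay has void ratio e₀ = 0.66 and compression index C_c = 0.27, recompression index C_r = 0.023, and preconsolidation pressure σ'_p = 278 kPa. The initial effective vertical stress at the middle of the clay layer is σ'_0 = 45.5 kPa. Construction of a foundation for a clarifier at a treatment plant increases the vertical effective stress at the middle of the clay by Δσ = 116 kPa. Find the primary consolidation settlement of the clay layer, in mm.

Final effective stress: σ'_f = 45.5 + 116 = 161.5 kPa.
σ'_f = 161.5 ≤ σ'_p = 278 kPa, so the clay remains overconsolidated and only the recompression index applies:
S_c = C_r·H/(1+e₀)·log₁₀(σ'_f/σ'_0) = 0.023×5.6/1.66×log₁₀(161.5/45.5)
    = 0.07759 × 0.55016 = 0.04269 m

S_c ≈ 42.7 mm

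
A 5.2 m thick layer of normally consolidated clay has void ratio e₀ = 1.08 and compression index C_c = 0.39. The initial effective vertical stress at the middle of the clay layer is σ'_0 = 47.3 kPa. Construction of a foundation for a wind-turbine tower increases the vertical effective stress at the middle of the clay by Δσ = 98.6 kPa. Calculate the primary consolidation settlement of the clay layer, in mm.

Final effective stress: σ'_f = σ'_0 + Δσ = 47.3 + 98.6 = 145.9 kPa.
Normally consolidated clay, so the full stress increment lies on the virgin compression line:
S_c = C_c·H/(1+e₀)·log₁₀(σ'_f/σ'_0) = 0.39×5.2/(1+1.08)×log₁₀(145.9/47.3)
    = 0.975 × 0.48919 = 0.477 m

S_c ≈ 477 mm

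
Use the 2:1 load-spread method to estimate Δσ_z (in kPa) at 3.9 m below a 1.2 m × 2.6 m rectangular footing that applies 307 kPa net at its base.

By the 2:1 method the load spreads at 1 horizontal : 2 vertical, so at depth z the loaded area has grown by z in each plan dimension:
Δσ = qBL/((B+z)(L+z)) = 307×1.2×2.6/((1.2+3.9)(2.6+3.9)) = 28.894 kPa

Δσ_z ≈ 28.9 kPa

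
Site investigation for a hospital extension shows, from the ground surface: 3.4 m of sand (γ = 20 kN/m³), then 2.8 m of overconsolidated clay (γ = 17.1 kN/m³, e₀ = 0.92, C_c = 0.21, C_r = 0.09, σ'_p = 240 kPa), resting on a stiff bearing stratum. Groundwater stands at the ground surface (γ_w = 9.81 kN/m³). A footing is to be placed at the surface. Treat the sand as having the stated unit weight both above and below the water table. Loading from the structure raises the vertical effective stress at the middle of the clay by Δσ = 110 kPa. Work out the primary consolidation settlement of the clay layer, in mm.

S_c ≈ 70.6 mm

Mid-depth of clay below the ground surface: z = 3.4 + 2.8/2 = 4.8 m.
Total vertical stress at mid-clay: σ_v = 20×3.4 + 17.1×1.4 = 91.94 kPa.
Pore pressure: u = 9.81×(4.8 − 0) = 47.088 kPa.
Initial effective stress: σ'_0 = σ_v − u = 91.94 − 47.088 = 44.852 kPa.
Final effective stress: σ'_f = 44.852 + 110 = 154.85 kPa.
σ'_f = 154.85 ≤ σ'_p = 240 kPa, so the clay remains overconsolidated and only the recompression index applies:
S_c = C_r·H/(1+e₀)·log₁₀(σ'_f/σ'_0) = 0.09×2.8/1.92×log₁₀(154.85/44.852)
    = 0.13125 × 0.53813 = 0.07063 m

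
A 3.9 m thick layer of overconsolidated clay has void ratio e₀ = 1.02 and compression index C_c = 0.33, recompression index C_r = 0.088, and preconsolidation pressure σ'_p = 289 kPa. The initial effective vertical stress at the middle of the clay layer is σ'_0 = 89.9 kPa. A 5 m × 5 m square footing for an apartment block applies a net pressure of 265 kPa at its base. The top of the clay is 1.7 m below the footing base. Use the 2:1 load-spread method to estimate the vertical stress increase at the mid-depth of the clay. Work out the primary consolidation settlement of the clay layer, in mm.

Mid-depth of clay below the footing base: z = 1.7 + 3.9/2 = 3.65 m.
Stress increase at mid-clay by the 2:1 spreading method:
Δσ = qBL/((B+z)(L+z)) = 265×5×5/((5+3.65)(5+3.65)) = 88.543 kPa
Final effective stress: σ'_f = 89.9 + 88.543 = 178.44 kPa.
σ'_f = 178.44 ≤ σ'_p = 289 kPa, so the clay remains overconsolidated and only the recompression index applies:
S_c = C_r·H/(1+e₀)·log₁₀(σ'_f/σ'_0) = 0.088×3.9/2.02×log₁₀(178.44/89.9)
    = 0.1699 × 0.29773 = 0.05058 m

S_c ≈ 50.6 mm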